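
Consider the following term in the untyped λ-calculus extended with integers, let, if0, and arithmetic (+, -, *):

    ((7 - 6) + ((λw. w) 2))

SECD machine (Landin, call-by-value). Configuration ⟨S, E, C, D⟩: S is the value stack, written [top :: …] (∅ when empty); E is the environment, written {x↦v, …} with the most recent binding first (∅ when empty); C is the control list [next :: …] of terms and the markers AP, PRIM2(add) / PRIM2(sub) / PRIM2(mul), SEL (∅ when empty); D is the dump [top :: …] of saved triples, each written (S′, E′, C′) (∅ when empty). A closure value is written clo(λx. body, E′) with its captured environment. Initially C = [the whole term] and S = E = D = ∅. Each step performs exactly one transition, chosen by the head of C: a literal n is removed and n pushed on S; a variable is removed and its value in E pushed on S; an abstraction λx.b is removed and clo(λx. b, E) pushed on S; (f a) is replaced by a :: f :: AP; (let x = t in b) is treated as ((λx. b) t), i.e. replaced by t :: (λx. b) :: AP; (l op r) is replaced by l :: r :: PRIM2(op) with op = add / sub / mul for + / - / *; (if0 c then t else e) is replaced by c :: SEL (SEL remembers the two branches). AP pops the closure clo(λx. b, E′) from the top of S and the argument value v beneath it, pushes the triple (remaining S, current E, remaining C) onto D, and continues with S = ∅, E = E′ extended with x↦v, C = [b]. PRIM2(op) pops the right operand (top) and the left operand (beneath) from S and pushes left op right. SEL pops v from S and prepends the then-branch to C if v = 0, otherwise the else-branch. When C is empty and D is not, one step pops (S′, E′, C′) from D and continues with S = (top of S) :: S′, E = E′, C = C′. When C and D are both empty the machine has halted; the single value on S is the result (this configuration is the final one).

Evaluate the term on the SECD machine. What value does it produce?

Answer: 3

Machine steps:
[0] ⟨S=∅; E=∅; C=[((7 - 6) + ((λw. w) 2))]; D=∅⟩
[1] ⟨S=∅; E=∅; C=[(7 - 6) :: ((λw. w) 2) :: PRIM2(add)]; D=∅⟩
[2] ⟨S=∅; E=∅; C=[7 :: 6 :: PRIM2(sub) :: ((λw. w) 2) :: PRIM2(add)]; D=∅⟩
[3] ⟨S=[7]; E=∅; C=[6 :: PRIM2(sub) :: ((λw. w) 2) :: PRIM2(add)]; D=∅⟩
[4] ⟨S=[6 :: 7]; E=∅; C=[PRIM2(sub) :: ((λw. w) 2) :: PRIM2(add)]; D=∅⟩
[5] ⟨S=[1]; E=∅; C=[((λw. w) 2) :: PRIM2(add)]; D=∅⟩
[6] ⟨S=[1]; E=∅; C=[2 :: (λw. w) :: AP :: PRIM2(add)]; D=∅⟩
[7] ⟨S=[2 :: 1]; E=∅; C=[(λw. w) :: AP :: PRIM2(add)]; D=∅⟩
[8] ⟨S=[clo(λw. w, ∅) :: 2 :: 1]; E=∅; C=[AP :: PRIM2(add)]; D=∅⟩
[9] ⟨S=∅; E={w↦2}; C=[w]; D=[([1], ∅, [PRIM2(add)])]⟩
[10] ⟨S=[2]; E={w↦2}; C=∅; D=[([1], ∅, [PRIM2(add)])]⟩
[11] ⟨S=[2 :: 1]; E=∅; C=[PRIM2(add)]; D=∅⟩
[12] ⟨S=[3]; E=∅; C=∅; D=∅⟩
→ final value 3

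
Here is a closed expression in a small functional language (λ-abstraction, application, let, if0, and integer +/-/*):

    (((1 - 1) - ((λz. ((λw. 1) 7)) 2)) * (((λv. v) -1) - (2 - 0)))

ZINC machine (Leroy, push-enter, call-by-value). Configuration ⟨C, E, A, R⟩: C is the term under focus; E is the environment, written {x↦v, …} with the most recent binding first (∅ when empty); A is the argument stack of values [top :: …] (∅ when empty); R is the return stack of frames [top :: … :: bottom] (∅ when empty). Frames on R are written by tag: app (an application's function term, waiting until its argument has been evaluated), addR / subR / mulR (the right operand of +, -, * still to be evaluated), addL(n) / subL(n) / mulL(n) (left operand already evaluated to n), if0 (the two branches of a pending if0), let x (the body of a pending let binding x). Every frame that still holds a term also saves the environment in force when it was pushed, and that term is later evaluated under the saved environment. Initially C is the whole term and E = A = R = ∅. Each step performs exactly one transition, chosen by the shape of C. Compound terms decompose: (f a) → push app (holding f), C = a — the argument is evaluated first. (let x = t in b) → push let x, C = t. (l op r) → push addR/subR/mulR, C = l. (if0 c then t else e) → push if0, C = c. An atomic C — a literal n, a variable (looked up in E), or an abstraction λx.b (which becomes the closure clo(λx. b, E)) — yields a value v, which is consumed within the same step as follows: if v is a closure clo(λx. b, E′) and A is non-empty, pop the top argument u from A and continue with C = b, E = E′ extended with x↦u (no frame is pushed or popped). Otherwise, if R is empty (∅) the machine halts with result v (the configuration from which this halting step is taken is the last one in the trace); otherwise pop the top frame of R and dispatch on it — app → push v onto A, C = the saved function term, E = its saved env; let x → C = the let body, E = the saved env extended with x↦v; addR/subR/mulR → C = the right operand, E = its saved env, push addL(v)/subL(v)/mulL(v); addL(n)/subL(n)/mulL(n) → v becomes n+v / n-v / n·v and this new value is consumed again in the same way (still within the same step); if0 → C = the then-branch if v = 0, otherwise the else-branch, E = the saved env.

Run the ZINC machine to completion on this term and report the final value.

Answer: 3

Derivation:
[0] [C=(((1 - 1) - ((λz. ((λw. 1) 7)) 2)) * (((λv. v) -1) - (2 - 0))) | E=∅ | A=∅ | R=∅]
[1] [C=((1 - 1) - ((λz. ((λw. 1) 7)) 2)) | E=∅ | A=∅ | R=[mulR]]
[2] [C=(1 - 1) | E=∅ | A=∅ | R=[subR :: mulR]]
[3] [C=1 | E=∅ | A=∅ | R=[subR :: subR :: mulR]]
[4] [C=1 | E=∅ | A=∅ | R=[subL(1) :: subR :: mulR]]
[5] [C=((λz. ((λw. 1) 7)) 2) | E=∅ | A=∅ | R=[subL(0) :: mulR]]
[6] [C=2 | E=∅ | A=∅ | R=[app :: subL(0) :: mulR]]
[7] [C=(λz. ((λw. 1) 7)) | E=∅ | A=[2] | R=[subL(0) :: mulR]]
[8] [C=((λw. 1) 7) | E={z↦2} | A=∅ | R=[subL(0) :: mulR]]
[9] [C=7 | E={z↦2} | A=∅ | R=[app :: subL(0) :: mulR]]
[10] [C=(λw. 1) | E={z↦2} | A=[7] | R=[subL(0) :: mulR]]
[11] [C=1 | E={w↦7, z↦2} | A=∅ | R=[subL(0) :: mulR]]
[12] [C=(((λv. v) -1) - (2 - 0)) | E=∅ | A=∅ | R=[mulL(-1)]]
[13] [C=((λv. v) -1) | E=∅ | A=∅ | R=[subR :: mulL(-1)]]
[14] [C=-1 | E=∅ | A=∅ | R=[app :: subR :: mulL(-1)]]
[15] [C=(λv. v) | E=∅ | A=[-1] | R=[subR :: mulL(-1)]]
[16] [C=v | E={v↦-1} | A=∅ | R=[subR :: mulL(-1)]]
[17] [C=(2 - 0) | E=∅ | A=∅ | R=[subL(-1) :: mulL(-1)]]
[18] [C=2 | E=∅ | A=∅ | R=[subR :: subL(-1) :: mulL(-1)]]
[19] [C=0 | E=∅ | A=∅ | R=[subL(2) :: subL(-1) :: mulL(-1)]]
→ final value 3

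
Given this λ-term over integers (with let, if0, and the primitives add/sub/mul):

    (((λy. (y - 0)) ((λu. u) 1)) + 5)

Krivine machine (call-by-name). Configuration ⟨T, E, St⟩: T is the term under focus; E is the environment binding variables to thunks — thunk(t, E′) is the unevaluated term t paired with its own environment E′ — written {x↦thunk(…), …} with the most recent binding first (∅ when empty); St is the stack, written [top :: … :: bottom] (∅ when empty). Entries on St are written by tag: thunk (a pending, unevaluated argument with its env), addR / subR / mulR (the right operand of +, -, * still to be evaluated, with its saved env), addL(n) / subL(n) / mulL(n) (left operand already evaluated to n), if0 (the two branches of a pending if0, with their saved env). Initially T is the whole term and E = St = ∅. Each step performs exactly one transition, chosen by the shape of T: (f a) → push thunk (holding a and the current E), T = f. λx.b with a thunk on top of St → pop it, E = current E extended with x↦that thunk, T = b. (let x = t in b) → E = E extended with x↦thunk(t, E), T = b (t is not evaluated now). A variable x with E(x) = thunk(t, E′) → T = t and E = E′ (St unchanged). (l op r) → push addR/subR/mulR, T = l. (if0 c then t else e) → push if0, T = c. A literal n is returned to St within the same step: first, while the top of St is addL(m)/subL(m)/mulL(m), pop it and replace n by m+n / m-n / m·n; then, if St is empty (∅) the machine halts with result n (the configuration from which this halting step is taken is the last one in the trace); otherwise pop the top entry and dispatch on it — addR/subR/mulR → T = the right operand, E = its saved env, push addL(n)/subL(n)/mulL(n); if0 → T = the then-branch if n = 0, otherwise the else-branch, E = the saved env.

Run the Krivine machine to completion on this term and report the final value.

[0] ⟨T=(((λy. (y - 0)) ((λu. u) 1)) + 5); E=∅; St=∅⟩
[1] ⟨T=((λy. (y - 0)) ((λu. u) 1)); E=∅; St=[addR]⟩
[2] ⟨T=(λy. (y - 0)); E=∅; St=[thunk :: addR]⟩
[3] ⟨T=(y - 0); E={y↦thunk(((λu. u) 1), ∅)}; St=[addR]⟩
[4] ⟨T=y; E={y↦thunk(((λu. u) 1), ∅)}; St=[subR :: addR]⟩
[5] ⟨T=((λu. u) 1); E=∅; St=[subR :: addR]⟩
[6] ⟨T=(λu. u); E=∅; St=[thunk :: subR :: addR]⟩
[7] ⟨T=u; E={u↦thunk(1, ∅)}; St=[subR :: addR]⟩
[8] ⟨T=1; E=∅; St=[subR :: addR]⟩
[9] ⟨T=0; E={y↦thunk(((λu. u) 1), ∅)}; St=[subL(1) :: addR]⟩
[10] ⟨T=5; E=∅; St=[addL(1)]⟩
→ final value 6

Answer: 6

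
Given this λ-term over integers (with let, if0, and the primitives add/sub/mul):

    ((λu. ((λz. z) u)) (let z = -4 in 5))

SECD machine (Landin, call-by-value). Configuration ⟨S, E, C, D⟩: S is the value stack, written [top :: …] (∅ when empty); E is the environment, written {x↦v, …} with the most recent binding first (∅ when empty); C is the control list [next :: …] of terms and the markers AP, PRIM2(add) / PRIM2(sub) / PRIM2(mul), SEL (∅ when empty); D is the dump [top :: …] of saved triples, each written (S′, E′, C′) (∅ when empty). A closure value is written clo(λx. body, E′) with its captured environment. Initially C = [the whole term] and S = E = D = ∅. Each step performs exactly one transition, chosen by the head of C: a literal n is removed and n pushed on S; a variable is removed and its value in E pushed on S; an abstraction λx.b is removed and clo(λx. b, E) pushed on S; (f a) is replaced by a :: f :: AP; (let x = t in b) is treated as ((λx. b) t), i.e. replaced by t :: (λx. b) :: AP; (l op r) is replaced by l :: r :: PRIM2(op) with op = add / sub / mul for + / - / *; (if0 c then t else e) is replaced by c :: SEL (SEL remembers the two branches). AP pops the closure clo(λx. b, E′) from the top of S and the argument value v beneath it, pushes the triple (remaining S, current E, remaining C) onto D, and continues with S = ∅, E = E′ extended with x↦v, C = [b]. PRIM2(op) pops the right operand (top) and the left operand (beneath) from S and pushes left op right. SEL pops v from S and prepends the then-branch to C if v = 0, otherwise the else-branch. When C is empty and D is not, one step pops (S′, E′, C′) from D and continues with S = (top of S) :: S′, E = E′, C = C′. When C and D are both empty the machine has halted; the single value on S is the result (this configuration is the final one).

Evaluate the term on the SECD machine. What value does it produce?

t=0: <S=∅, E=∅, C=[((λu. ((λz. z) u)) (let z = -4 in 5))], D=∅>
t=1: <S=∅, E=∅, C=[(let z = -4 in 5) :: (λu. ((λz. z) u)) :: AP], D=∅>
t=2: <S=∅, E=∅, C=[-4 :: (λz. 5) :: AP :: (λu. ((λz. z) u)) :: AP], D=∅>
t=3: <S=[-4], E=∅, C=[(λz. 5) :: AP :: (λu. ((λz. z) u)) :: AP], D=∅>
t=4: <S=[clo(λz. 5, ∅) :: -4], E=∅, C=[AP :: (λu. ((λz. z) u)) :: AP], D=∅>
t=5: <S=∅, E={z↦-4}, C=[5], D=[(∅, ∅, [(λu. ((λz. z) u)) :: AP])]>
t=6: <S=[5], E={z↦-4}, C=∅, D=[(∅, ∅, [(λu. ((λz. z) u)) :: AP])]>
t=7: <S=[5], E=∅, C=[(λu. ((λz. z) u)) :: AP], D=∅>
t=8: <S=[clo(λu. ((λz. z) u), ∅) :: 5], E=∅, C=[AP], D=∅>
t=9: <S=∅, E={u↦5}, C=[((λz. z) u)], D=[(∅, ∅, ∅)]>
t=10: <S=∅, E={u↦5}, C=[u :: (λz. z) :: AP], D=[(∅, ∅, ∅)]>
t=11: <S=[5], E={u↦5}, C=[(λz. z) :: AP], D=[(∅, ∅, ∅)]>
t=12: <S=[clo(λz. z, {u↦5}) :: 5], E={u↦5}, C=[AP], D=[(∅, ∅, ∅)]>
t=13: <S=∅, E={z↦5, u↦5}, C=[z], D=[(∅, {u↦5}, ∅) :: (∅, ∅, ∅)]>
t=14: <S=[5], E={z↦5, u↦5}, C=∅, D=[(∅, {u↦5}, ∅) :: (∅, ∅, ∅)]>
t=15: <S=[5], E={u↦5}, C=∅, D=[(∅, ∅, ∅)]>
t=16: <S=[5], E=∅, C=∅, D=∅>
→ final value 5

Answer: 5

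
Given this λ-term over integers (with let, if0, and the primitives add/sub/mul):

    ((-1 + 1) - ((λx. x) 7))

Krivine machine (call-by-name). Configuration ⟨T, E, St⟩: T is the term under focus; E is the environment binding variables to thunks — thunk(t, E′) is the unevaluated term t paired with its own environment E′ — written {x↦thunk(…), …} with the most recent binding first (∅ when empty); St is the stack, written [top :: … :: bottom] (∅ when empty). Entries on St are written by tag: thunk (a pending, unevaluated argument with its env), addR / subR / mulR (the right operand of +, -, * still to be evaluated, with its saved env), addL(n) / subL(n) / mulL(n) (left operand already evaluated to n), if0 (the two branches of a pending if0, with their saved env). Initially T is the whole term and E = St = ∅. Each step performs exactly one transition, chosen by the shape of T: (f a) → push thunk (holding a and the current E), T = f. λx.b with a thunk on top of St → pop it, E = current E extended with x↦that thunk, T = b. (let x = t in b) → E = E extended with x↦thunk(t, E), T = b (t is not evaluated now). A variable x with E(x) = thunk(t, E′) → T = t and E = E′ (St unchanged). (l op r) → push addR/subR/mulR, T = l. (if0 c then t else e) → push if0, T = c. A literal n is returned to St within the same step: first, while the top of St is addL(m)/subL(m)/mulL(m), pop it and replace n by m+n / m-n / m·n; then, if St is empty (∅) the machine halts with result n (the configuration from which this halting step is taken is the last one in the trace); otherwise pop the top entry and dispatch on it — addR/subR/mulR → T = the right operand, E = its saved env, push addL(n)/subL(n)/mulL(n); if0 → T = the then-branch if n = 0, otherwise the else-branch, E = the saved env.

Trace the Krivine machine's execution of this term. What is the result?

step 0: <T=((-1 + 1) - ((λx. x) 7)), E=∅, St=∅>
step 1: <T=(-1 + 1), E=∅, St=[subR]>
step 2: <T=-1, E=∅, St=[addR :: subR]>
step 3: <T=1, E=∅, St=[addL(-1) :: subR]>
step 4: <T=((λx. x) 7), E=∅, St=[subL(0)]>
step 5: <T=(λx. x), E=∅, St=[thunk :: subL(0)]>
step 6: <T=x, E={x↦thunk(7, ∅)}, St=[subL(0)]>
step 7: <T=7, E=∅, St=[subL(0)]>
→ final value -7

Answer: -7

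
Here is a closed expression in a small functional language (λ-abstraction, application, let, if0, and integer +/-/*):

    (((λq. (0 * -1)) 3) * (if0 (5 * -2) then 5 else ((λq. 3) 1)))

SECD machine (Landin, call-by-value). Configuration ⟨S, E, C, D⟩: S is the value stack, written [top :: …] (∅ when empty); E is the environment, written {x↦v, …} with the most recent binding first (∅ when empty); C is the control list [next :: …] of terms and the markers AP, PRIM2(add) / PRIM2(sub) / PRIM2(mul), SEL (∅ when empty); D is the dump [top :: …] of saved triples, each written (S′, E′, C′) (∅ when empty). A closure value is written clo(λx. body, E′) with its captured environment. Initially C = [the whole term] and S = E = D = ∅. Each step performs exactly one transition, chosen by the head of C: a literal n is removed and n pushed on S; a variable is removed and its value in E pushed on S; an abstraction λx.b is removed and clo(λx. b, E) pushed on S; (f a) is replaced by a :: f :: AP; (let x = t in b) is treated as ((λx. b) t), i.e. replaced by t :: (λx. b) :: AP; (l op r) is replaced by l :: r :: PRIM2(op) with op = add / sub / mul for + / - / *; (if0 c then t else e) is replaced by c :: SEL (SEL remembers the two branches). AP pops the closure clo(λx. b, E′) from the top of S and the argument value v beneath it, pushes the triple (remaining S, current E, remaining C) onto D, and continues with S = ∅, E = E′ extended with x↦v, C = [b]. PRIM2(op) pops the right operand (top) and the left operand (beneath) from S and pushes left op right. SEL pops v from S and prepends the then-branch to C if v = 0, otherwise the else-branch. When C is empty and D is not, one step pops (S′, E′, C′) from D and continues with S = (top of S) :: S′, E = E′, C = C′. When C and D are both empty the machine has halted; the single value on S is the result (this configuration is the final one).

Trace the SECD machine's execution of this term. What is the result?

0. <S=∅, E=∅, C=[(((λq. (0 * -1)) 3) * (if0 (5 * -2) then 5 else ((λq. 3) 1)))], D=∅>
1. <S=∅, E=∅, C=[((λq. (0 * -1)) 3) :: (if0 (5 * -2) then 5 else ((λq. 3) 1)) :: PRIM2(mul)], D=∅>
2. <S=∅, E=∅, C=[3 :: (λq. (0 * -1)) :: AP :: (if0 (5 * -2) then 5 else ((λq. 3) 1)) :: PRIM2(mul)], D=∅>
3. <S=[3], E=∅, C=[(λq. (0 * -1)) :: AP :: (if0 (5 * -2) then 5 else ((λq. 3) 1)) :: PRIM2(mul)], D=∅>
4. <S=[clo(λq. (0 * -1), ∅) :: 3], E=∅, C=[AP :: (if0 (5 * -2) then 5 else ((λq. 3) 1)) :: PRIM2(mul)], D=∅>
5. <S=∅, E={q↦3}, C=[(0 * -1)], D=[(∅, ∅, [(if0 (5 * -2) then 5 else ((λq. 3) 1)) :: PRIM2(mul)])]>
6. <S=∅, E={q↦3}, C=[0 :: -1 :: PRIM2(mul)], D=[(∅, ∅, [(if0 (5 * -2) then 5 else ((λq. 3) 1)) :: PRIM2(mul)])]>
7. <S=[0], E={q↦3}, C=[-1 :: PRIM2(mul)], D=[(∅, ∅, [(if0 (5 * -2) then 5 else ((λq. 3) 1)) :: PRIM2(mul)])]>
8. <S=[-1 :: 0], E={q↦3}, C=[PRIM2(mul)], D=[(∅, ∅, [(if0 (5 * -2) then 5 else ((λq. 3) 1)) :: PRIM2(mul)])]>
9. <S=[0], E={q↦3}, C=∅, D=[(∅, ∅, [(if0 (5 * -2) then 5 else ((λq. 3) 1)) :: PRIM2(mul)])]>
10. <S=[0], E=∅, C=[(if0 (5 * -2) then 5 else ((λq. 3) 1)) :: PRIM2(mul)], D=∅>
11. <S=[0], E=∅, C=[(5 * -2) :: SEL :: PRIM2(mul)], D=∅>
12. <S=[0], E=∅, C=[5 :: -2 :: PRIM2(mul) :: SEL :: PRIM2(mul)], D=∅>
13. <S=[5 :: 0], E=∅, C=[-2 :: PRIM2(mul) :: SEL :: PRIM2(mul)], D=∅>
14. <S=[-2 :: 5 :: 0], E=∅, C=[PRIM2(mul) :: SEL :: PRIM2(mul)], D=∅>
15. <S=[-10 :: 0], E=∅, C=[SEL :: PRIM2(mul)], D=∅>
16. <S=[0], E=∅, C=[((λq. 3) 1) :: PRIM2(mul)], D=∅>
17. <S=[0], E=∅, C=[1 :: (λq. 3) :: AP :: PRIM2(mul)], D=∅>
18. <S=[1 :: 0], E=∅, C=[(λq. 3) :: AP :: PRIM2(mul)], D=∅>
19. <S=[clo(λq. 3, ∅) :: 1 :: 0], E=∅, C=[AP :: PRIM2(mul)], D=∅>
20. <S=∅, E={q↦1}, C=[3], D=[([0], ∅, [PRIM2(mul)])]>
21. <S=[3], E={q↦1}, C=∅, D=[([0], ∅, [PRIM2(mul)])]>
22. <S=[3 :: 0], E=∅, C=[PRIM2(mul)], D=∅>
23. <S=[0], E=∅, C=∅, D=∅>
→ final value 0

Answer: 0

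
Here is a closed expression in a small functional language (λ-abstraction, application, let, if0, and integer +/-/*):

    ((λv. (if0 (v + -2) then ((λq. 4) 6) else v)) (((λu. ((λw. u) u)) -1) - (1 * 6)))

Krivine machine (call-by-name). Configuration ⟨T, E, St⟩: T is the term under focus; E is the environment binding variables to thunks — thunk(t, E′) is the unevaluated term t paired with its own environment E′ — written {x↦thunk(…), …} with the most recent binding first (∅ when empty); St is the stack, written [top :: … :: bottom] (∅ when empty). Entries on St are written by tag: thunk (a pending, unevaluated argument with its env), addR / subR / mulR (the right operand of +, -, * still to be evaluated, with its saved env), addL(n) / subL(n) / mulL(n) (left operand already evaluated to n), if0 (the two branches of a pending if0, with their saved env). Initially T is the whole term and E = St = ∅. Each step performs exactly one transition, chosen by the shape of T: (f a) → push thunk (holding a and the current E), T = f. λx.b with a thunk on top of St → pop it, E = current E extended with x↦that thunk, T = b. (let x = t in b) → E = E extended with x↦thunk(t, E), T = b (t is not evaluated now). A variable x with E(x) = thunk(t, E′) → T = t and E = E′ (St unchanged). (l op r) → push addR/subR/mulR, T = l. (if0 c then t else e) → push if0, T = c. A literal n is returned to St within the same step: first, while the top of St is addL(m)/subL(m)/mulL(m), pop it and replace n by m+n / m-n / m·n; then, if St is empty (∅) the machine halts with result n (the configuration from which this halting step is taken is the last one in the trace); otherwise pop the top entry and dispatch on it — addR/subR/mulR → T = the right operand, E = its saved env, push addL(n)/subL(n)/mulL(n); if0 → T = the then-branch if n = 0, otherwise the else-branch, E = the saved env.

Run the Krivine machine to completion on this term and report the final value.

Answer: -7

Machine steps:
step 0: ⟨T=((λv. (if0 (v + -2) then ((λq. 4) 6) else v)) (((λu. ((λw. u) u)) -1) - (1 * 6))); E=∅; St=∅⟩
step 1: ⟨T=(λv. (if0 (v + -2) then ((λq. 4) 6) else v)); E=∅; St=[thunk]⟩
step 2: ⟨T=(if0 (v + -2) then ((λq. 4) 6) else v); E={v↦thunk((((λu. ((λw. u) u)) -1) - (1 * 6)), ∅)}; St=∅⟩
step 3: ⟨T=(v + -2); E={v↦thunk((((λu. ((λw. u) u)) -1) - (1 * 6)), ∅)}; St=[if0]⟩
step 4: ⟨T=v; E={v↦thunk((((λu. ((λw. u) u)) -1) - (1 * 6)), ∅)}; St=[addR :: if0]⟩
step 5: ⟨T=(((λu. ((λw. u) u)) -1) - (1 * 6)); E=∅; St=[addR :: if0]⟩
step 6: ⟨T=((λu. ((λw. u) u)) -1); E=∅; St=[subR :: addR :: if0]⟩
step 7: ⟨T=(λu. ((λw. u) u)); E=∅; St=[thunk :: subR :: addR :: if0]⟩
step 8: ⟨T=((λw. u) u); E={u↦thunk(-1, ∅)}; St=[subR :: addR :: if0]⟩
step 9: ⟨T=(λw. u); E={u↦thunk(-1, ∅)}; St=[thunk :: subR :: addR :: if0]⟩
step 10: ⟨T=u; E={w↦thunk(u, {u↦thunk(-1, ∅)}), u↦thunk(-1, ∅)}; St=[subR :: addR :: if0]⟩
step 11: ⟨T=-1; E=∅; St=[subR :: addR :: if0]⟩
step 12: ⟨T=(1 * 6); E=∅; St=[subL(-1) :: addR :: if0]⟩
step 13: ⟨T=1; E=∅; St=[mulR :: subL(-1) :: addR :: if0]⟩
step 14: ⟨T=6; E=∅; St=[mulL(1) :: subL(-1) :: addR :: if0]⟩
step 15: ⟨T=-2; E={v↦thunk((((λu. ((λw. u) u)) -1) - (1 * 6)), ∅)}; St=[addL(-7) :: if0]⟩
step 16: ⟨T=v; E={v↦thunk((((λu. ((λw. u) u)) -1) - (1 * 6)), ∅)}; St=∅⟩
step 17: ⟨T=(((λu. ((λw. u) u)) -1) - (1 * 6)); E=∅; St=∅⟩
step 18: ⟨T=((λu. ((λw. u) u)) -1); E=∅; St=[subR]⟩
step 19: ⟨T=(λu. ((λw. u) u)); E=∅; St=[thunk :: subR]⟩
step 20: ⟨T=((λw. u) u); E={u↦thunk(-1, ∅)}; St=[subR]⟩
step 21: ⟨T=(λw. u); E={u↦thunk(-1, ∅)}; St=[thunk :: subR]⟩
step 22: ⟨T=u; E={w↦thunk(u, {u↦thunk(-1, ∅)}), u↦thunk(-1, ∅)}; St=[subR]⟩
step 23: ⟨T=-1; E=∅; St=[subR]⟩
step 24: ⟨T=(1 * 6); E=∅; St=[subL(-1)]⟩
step 25: ⟨T=1; E=∅; St=[mulR :: subL(-1)]⟩
step 26: ⟨T=6; E=∅; St=[mulL(1) :: subL(-1)]⟩
→ final value -7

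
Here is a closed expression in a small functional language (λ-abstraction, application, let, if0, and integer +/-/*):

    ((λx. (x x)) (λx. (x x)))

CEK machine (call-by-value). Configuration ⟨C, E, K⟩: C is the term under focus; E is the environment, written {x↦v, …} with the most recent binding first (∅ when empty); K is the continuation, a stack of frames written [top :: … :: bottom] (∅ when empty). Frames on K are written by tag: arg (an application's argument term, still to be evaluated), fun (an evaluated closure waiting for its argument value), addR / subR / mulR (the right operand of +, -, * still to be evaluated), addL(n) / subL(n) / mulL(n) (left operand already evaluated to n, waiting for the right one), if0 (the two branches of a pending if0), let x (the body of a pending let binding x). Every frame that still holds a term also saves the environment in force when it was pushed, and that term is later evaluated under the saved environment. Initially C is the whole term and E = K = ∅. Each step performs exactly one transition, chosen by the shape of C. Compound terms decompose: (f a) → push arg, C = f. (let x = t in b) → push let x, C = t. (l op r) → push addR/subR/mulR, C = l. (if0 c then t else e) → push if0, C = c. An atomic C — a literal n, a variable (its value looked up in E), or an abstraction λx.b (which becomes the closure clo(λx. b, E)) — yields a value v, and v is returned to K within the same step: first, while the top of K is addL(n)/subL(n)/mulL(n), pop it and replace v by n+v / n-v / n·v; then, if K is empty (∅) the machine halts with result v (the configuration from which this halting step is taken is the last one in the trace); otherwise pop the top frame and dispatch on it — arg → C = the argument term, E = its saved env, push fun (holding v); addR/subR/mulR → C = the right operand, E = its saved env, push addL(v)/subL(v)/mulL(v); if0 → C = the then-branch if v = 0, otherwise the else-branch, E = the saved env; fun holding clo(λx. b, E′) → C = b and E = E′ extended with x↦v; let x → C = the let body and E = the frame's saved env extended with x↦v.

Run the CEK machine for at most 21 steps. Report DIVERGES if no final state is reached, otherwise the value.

step 0: <C=((λx. (x x)) (λx. (x x))), E=∅, K=∅>
step 1: <C=(λx. (x x)), E=∅, K=[arg]>
step 2: <C=(λx. (x x)), E=∅, K=[fun]>
step 3: <C=(x x), E={x↦clo(λx. (x x), ∅)}, K=∅>
step 4: <C=x, E={x↦clo(λx. (x x), ∅)}, K=[arg]>
step 5: <C=x, E={x↦clo(λx. (x x), ∅)}, K=[fun]>
… configuration repeats with period 3 (steps 3–5 recur indefinitely) …

Answer: DIVERGES (no final state within 21 steps)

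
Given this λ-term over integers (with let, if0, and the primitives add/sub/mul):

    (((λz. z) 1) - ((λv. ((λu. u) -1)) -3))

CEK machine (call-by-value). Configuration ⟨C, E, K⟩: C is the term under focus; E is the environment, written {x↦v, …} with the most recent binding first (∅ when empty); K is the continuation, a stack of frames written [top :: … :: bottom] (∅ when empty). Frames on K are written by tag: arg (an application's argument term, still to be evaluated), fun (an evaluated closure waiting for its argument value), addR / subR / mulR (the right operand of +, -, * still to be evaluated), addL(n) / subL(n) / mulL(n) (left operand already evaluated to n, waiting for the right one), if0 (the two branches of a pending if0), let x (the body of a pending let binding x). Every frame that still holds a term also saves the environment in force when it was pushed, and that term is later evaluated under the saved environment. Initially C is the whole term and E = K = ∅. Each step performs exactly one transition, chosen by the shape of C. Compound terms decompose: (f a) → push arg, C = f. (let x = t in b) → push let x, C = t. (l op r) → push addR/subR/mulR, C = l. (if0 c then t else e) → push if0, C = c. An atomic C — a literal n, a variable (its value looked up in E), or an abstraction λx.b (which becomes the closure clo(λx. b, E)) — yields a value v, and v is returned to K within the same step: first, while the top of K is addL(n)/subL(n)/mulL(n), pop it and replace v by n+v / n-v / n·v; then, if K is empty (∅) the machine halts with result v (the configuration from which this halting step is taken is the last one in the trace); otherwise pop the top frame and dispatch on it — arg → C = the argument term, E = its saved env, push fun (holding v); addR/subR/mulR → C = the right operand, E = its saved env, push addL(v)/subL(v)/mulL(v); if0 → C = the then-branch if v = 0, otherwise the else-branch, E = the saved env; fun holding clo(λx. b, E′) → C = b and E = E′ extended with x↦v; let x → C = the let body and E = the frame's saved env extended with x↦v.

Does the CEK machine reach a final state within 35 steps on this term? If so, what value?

step 0: ⟨C=(((λz. z) 1) - ((λv. ((λu. u) -1)) -3)); E=∅; K=∅⟩
step 1: ⟨C=((λz. z) 1); E=∅; K=[subR]⟩
step 2: ⟨C=(λz. z); E=∅; K=[arg :: subR]⟩
step 3: ⟨C=1; E=∅; K=[fun :: subR]⟩
step 4: ⟨C=z; E={z↦1}; K=[subR]⟩
step 5: ⟨C=((λv. ((λu. u) -1)) -3); E=∅; K=[subL(1)]⟩
step 6: ⟨C=(λv. ((λu. u) -1)); E=∅; K=[arg :: subL(1)]⟩
step 7: ⟨C=-3; E=∅; K=[fun :: subL(1)]⟩
step 8: ⟨C=((λu. u) -1); E={v↦-3}; K=[subL(1)]⟩
step 9: ⟨C=(λu. u); E={v↦-3}; K=[arg :: subL(1)]⟩
step 10: ⟨C=-1; E={v↦-3}; K=[fun :: subL(1)]⟩
step 11: ⟨C=u; E={u↦-1, v↦-3}; K=[subL(1)]⟩
→ final value 2

Answer: 2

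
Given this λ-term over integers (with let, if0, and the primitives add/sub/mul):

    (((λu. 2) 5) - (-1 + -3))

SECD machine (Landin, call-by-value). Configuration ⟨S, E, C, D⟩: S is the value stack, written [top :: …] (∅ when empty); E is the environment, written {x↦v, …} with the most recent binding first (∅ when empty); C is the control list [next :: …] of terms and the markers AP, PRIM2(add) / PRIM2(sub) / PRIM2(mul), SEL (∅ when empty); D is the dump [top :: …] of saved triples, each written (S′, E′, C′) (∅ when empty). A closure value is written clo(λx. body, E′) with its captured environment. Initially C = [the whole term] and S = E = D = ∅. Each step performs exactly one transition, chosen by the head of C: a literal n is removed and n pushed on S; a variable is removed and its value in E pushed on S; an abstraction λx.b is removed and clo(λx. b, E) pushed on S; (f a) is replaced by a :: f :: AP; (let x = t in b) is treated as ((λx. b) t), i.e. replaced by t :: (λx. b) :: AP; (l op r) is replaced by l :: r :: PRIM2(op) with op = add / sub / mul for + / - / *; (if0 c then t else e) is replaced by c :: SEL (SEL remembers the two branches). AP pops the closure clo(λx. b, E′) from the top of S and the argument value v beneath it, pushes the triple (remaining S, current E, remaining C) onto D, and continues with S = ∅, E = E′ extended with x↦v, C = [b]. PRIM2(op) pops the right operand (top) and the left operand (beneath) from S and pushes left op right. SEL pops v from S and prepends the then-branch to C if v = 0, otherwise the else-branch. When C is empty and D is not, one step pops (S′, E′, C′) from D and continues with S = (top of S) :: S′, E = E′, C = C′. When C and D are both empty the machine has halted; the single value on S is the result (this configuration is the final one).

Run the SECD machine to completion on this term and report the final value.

Answer: 6

Machine steps:
step 0: <S=∅, E=∅, C=[(((λu. 2) 5) - (-1 + -3))], D=∅>
step 1: <S=∅, E=∅, C=[((λu. 2) 5) :: (-1 + -3) :: PRIM2(sub)], D=∅>
step 2: <S=∅, E=∅, C=[5 :: (λu. 2) :: AP :: (-1 + -3) :: PRIM2(sub)], D=∅>
step 3: <S=[5], E=∅, C=[(λu. 2) :: AP :: (-1 + -3) :: PRIM2(sub)], D=∅>
step 4: <S=[clo(λu. 2, ∅) :: 5], E=∅, C=[AP :: (-1 + -3) :: PRIM2(sub)], D=∅>
step 5: <S=∅, E={u↦5}, C=[2], D=[(∅, ∅, [(-1 + -3) :: PRIM2(sub)])]>
step 6: <S=[2], E={u↦5}, C=∅, D=[(∅, ∅, [(-1 + -3) :: PRIM2(sub)])]>
step 7: <S=[2], E=∅, C=[(-1 + -3) :: PRIM2(sub)], D=∅>
step 8: <S=[2], E=∅, C=[-1 :: -3 :: PRIM2(add) :: PRIM2(sub)], D=∅>
step 9: <S=[-1 :: 2], E=∅, C=[-3 :: PRIM2(add) :: PRIM2(sub)], D=∅>
step 10: <S=[-3 :: -1 :: 2], E=∅, C=[PRIM2(add) :: PRIM2(sub)], D=∅>
step 11: <S=[-4 :: 2], E=∅, C=[PRIM2(sub)], D=∅>
step 12: <S=[6], E=∅, C=∅, D=∅>
→ final value 6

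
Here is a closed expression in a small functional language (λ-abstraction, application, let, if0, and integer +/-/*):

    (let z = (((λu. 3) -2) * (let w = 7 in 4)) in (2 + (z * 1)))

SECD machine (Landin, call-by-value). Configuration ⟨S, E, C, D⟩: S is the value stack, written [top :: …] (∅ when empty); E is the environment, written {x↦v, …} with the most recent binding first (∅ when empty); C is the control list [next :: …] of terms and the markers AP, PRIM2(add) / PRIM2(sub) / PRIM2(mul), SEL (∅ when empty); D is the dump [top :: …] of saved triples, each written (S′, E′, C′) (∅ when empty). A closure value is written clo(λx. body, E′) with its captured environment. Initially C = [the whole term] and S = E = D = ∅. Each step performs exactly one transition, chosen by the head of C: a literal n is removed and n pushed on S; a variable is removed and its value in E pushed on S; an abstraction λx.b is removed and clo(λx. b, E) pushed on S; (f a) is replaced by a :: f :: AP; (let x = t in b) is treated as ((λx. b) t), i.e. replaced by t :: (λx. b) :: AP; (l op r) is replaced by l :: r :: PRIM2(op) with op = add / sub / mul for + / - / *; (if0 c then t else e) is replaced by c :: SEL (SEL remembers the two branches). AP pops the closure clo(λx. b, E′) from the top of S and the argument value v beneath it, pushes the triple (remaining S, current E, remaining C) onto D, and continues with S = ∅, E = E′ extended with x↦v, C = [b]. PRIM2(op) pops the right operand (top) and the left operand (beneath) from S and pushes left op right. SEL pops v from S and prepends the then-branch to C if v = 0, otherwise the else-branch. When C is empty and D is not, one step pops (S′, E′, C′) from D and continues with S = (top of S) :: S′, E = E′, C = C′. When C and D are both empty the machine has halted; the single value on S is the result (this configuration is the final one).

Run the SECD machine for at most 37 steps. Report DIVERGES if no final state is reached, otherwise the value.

0. ⟨S=∅; E=∅; C=[(let z = (((λu. 3) -2) * (let w = 7 in 4)) in (2 + (z * 1)))]; D=∅⟩
1. ⟨S=∅; E=∅; C=[(((λu. 3) -2) * (let w = 7 in 4)) :: (λz. (2 + (z * 1))) :: AP]; D=∅⟩
2. ⟨S=∅; E=∅; C=[((λu. 3) -2) :: (let w = 7 in 4) :: PRIM2(mul) :: (λz. (2 + (z * 1))) :: AP]; D=∅⟩
3. ⟨S=∅; E=∅; C=[-2 :: (λu. 3) :: AP :: (let w = 7 in 4) :: PRIM2(mul) :: (λz. (2 + (z * 1))) :: AP]; D=∅⟩
4. ⟨S=[-2]; E=∅; C=[(λu. 3) :: AP :: (let w = 7 in 4) :: PRIM2(mul) :: (λz. (2 + (z * 1))) :: AP]; D=∅⟩
5. ⟨S=[clo(λu. 3, ∅) :: -2]; E=∅; C=[AP :: (let w = 7 in 4) :: PRIM2(mul) :: (λz. (2 + (z * 1))) :: AP]; D=∅⟩
6. ⟨S=∅; E={u↦-2}; C=[3]; D=[(∅, ∅, [(let w = 7 in 4) :: PRIM2(mul) :: (λz. (2 + (z * 1))) :: AP])]⟩
7. ⟨S=[3]; E={u↦-2}; C=∅; D=[(∅, ∅, [(let w = 7 in 4) :: PRIM2(mul) :: (λz. (2 + (z * 1))) :: AP])]⟩
8. ⟨S=[3]; E=∅; C=[(let w = 7 in 4) :: PRIM2(mul) :: (λz. (2 + (z * 1))) :: AP]; D=∅⟩
9. ⟨S=[3]; E=∅; C=[7 :: (λw. 4) :: AP :: PRIM2(mul) :: (λz. (2 + (z * 1))) :: AP]; D=∅⟩
10. ⟨S=[7 :: 3]; E=∅; C=[(λw. 4) :: AP :: PRIM2(mul) :: (λz. (2 + (z * 1))) :: AP]; D=∅⟩
11. ⟨S=[clo(λw. 4, ∅) :: 7 :: 3]; E=∅; C=[AP :: PRIM2(mul) :: (λz. (2 + (z * 1))) :: AP]; D=∅⟩
12. ⟨S=∅; E={w↦7}; C=[4]; D=[([3], ∅, [PRIM2(mul) :: (λz. (2 + (z * 1))) :: AP])]⟩
13. ⟨S=[4]; E={w↦7}; C=∅; D=[([3], ∅, [PRIM2(mul) :: (λz. (2 + (z * 1))) :: AP])]⟩
14. ⟨S=[4 :: 3]; E=∅; C=[PRIM2(mul) :: (λz. (2 + (z * 1))) :: AP]; D=∅⟩
15. ⟨S=[12]; E=∅; C=[(λz. (2 + (z * 1))) :: AP]; D=∅⟩
16. ⟨S=[clo(λz. (2 + (z * 1)), ∅) :: 12]; E=∅; C=[AP]; D=∅⟩
17. ⟨S=∅; E={z↦12}; C=[(2 + (z * 1))]; D=[(∅, ∅, ∅)]⟩
18. ⟨S=∅; E={z↦12}; C=[2 :: (z * 1) :: PRIM2(add)]; D=[(∅, ∅, ∅)]⟩
19. ⟨S=[2]; E={z↦12}; C=[(z * 1) :: PRIM2(add)]; D=[(∅, ∅, ∅)]⟩
20. ⟨S=[2]; E={z↦12}; C=[z :: 1 :: PRIM2(mul) :: PRIM2(add)]; D=[(∅, ∅, ∅)]⟩
21. ⟨S=[12 :: 2]; E={z↦12}; C=[1 :: PRIM2(mul) :: PRIM2(add)]; D=[(∅, ∅, ∅)]⟩
22. ⟨S=[1 :: 12 :: 2]; E={z↦12}; C=[PRIM2(mul) :: PRIM2(add)]; D=[(∅, ∅, ∅)]⟩
23. ⟨S=[12 :: 2]; E={z↦12}; C=[PRIM2(add)]; D=[(∅, ∅, ∅)]⟩
24. ⟨S=[14]; E={z↦12}; C=∅; D=[(∅, ∅, ∅)]⟩
25. ⟨S=[14]; E=∅; C=∅; D=∅⟩
→ final value 14

Answer: 14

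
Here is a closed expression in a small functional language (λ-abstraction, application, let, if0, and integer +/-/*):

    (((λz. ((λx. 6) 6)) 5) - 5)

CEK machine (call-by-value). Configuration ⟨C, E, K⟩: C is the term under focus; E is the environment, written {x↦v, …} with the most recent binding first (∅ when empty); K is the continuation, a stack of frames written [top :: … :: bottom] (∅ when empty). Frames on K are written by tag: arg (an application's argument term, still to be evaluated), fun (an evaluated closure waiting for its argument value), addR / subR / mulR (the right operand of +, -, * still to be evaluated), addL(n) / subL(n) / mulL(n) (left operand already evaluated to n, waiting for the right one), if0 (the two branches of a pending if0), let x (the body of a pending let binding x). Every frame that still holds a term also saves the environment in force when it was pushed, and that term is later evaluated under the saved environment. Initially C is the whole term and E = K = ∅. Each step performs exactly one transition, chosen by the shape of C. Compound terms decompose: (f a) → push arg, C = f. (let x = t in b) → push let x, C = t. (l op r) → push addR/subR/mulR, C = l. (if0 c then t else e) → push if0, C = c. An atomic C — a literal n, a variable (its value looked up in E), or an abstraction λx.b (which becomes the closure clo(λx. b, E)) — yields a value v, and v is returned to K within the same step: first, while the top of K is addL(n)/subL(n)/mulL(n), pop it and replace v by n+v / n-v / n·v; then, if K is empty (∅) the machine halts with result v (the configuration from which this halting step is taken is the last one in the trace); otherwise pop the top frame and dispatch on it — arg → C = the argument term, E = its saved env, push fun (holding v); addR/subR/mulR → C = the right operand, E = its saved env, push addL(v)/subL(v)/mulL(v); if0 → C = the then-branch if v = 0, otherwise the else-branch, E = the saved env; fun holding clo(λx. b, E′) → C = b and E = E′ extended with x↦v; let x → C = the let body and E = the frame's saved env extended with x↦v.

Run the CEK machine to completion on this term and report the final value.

t=0: ⟨C=(((λz. ((λx. 6) 6)) 5) - 5); E=∅; K=∅⟩
t=1: ⟨C=((λz. ((λx. 6) 6)) 5); E=∅; K=[subR]⟩
t=2: ⟨C=(λz. ((λx. 6) 6)); E=∅; K=[arg :: subR]⟩
t=3: ⟨C=5; E=∅; K=[fun :: subR]⟩
t=4: ⟨C=((λx. 6) 6); E={z↦5}; K=[subR]⟩
t=5: ⟨C=(λx. 6); E={z↦5}; K=[arg :: subR]⟩
t=6: ⟨C=6; E={z↦5}; K=[fun :: subR]⟩
t=7: ⟨C=6; E={x↦6, z↦5}; K=[subR]⟩
t=8: ⟨C=5; E=∅; K=[subL(6)]⟩
→ final value 1

Answer: 1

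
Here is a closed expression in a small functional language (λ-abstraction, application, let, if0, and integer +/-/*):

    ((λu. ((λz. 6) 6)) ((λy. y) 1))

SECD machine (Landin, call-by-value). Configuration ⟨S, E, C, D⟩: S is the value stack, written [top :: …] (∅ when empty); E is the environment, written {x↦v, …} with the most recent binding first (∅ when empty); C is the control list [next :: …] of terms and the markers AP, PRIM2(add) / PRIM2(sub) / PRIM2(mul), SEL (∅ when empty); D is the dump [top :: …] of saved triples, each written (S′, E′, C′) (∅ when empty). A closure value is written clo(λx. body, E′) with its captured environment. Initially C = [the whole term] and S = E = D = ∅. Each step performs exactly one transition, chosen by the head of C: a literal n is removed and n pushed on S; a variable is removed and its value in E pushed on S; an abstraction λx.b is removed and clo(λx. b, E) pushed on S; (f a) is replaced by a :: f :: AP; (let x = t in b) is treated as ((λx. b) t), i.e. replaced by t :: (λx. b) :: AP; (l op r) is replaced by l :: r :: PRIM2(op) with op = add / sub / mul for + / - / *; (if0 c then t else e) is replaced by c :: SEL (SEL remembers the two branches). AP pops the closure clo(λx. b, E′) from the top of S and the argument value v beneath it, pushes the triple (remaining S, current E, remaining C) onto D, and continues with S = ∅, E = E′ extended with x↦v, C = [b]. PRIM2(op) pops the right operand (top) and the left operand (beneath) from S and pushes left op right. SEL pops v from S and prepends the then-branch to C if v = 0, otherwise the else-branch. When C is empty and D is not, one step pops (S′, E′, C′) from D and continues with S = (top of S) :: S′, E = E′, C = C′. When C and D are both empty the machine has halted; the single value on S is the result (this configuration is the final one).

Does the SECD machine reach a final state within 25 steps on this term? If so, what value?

0. [S=∅ | E=∅ | C=[((λu. ((λz. 6) 6)) ((λy. y) 1))] | D=∅]
1. [S=∅ | E=∅ | C=[((λy. y) 1) :: (λu. ((λz. 6) 6)) :: AP] | D=∅]
2. [S=∅ | E=∅ | C=[1 :: (λy. y) :: AP :: (λu. ((λz. 6) 6)) :: AP] | D=∅]
3. [S=[1] | E=∅ | C=[(λy. y) :: AP :: (λu. ((λz. 6) 6)) :: AP] | D=∅]
4. [S=[clo(λy. y, ∅) :: 1] | E=∅ | C=[AP :: (λu. ((λz. 6) 6)) :: AP] | D=∅]
5. [S=∅ | E={y↦1} | C=[y] | D=[(∅, ∅, [(λu. ((λz. 6) 6)) :: AP])]]
6. [S=[1] | E={y↦1} | C=∅ | D=[(∅, ∅, [(λu. ((λz. 6) 6)) :: AP])]]
7. [S=[1] | E=∅ | C=[(λu. ((λz. 6) 6)) :: AP] | D=∅]
8. [S=[clo(λu. ((λz. 6) 6), ∅) :: 1] | E=∅ | C=[AP] | D=∅]
9. [S=∅ | E={u↦1} | C=[((λz. 6) 6)] | D=[(∅, ∅, ∅)]]
10. [S=∅ | E={u↦1} | C=[6 :: (λz. 6) :: AP] | D=[(∅, ∅, ∅)]]
11. [S=[6] | E={u↦1} | C=[(λz. 6) :: AP] | D=[(∅, ∅, ∅)]]
12. [S=[clo(λz. 6, {u↦1}) :: 6] | E={u↦1} | C=[AP] | D=[(∅, ∅, ∅)]]
13. [S=∅ | E={z↦6, u↦1} | C=[6] | D=[(∅, {u↦1}, ∅) :: (∅, ∅, ∅)]]
14. [S=[6] | E={z↦6, u↦1} | C=∅ | D=[(∅, {u↦1}, ∅) :: (∅, ∅, ∅)]]
15. [S=[6] | E={u↦1} | C=∅ | D=[(∅, ∅, ∅)]]
16. [S=[6] | E=∅ | C=∅ | D=∅]
→ final value 6

Answer: 6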